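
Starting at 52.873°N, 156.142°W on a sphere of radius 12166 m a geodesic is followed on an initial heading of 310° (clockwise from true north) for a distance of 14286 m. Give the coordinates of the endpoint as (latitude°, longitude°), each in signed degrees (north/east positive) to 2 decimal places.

41.74°, 95.13°

Angular distance δ = d/R = 14286/12166 = 1.17426 rad; initial bearing θ = 5.4105 rad.
sin φ₂ = sin φ₁ cos δ + cos φ₁ sin δ cos θ = (0.7973)(0.3862) + (0.6036)(0.9224)(0.6428) = 0.6658, so φ₂ = 41.74°.
Δλ = atan2(sin θ sin δ cos φ₁, cos δ − sin φ₁ sin φ₂) = atan2(-0.4265, -0.1446) = -108.731°.
λ₂ = -156.142° − 108.731° = -264.87° → 95.13° after wrapping to (−180°, 180°].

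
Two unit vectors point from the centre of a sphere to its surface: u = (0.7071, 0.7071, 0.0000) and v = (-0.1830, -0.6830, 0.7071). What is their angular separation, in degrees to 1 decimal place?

127.8°

u·v = -0.6123; |u| = 1.0000, |v| = 1.0000.
cos θ = (u·v)/(|u||v|) = -0.6124, so θ = 127.8°.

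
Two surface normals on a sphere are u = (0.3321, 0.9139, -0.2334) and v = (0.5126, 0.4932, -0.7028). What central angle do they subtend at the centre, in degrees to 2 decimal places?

38.28°

u·v = 0.7850; |u| = 1.0000, |v| = 1.0000.
cos θ = (u·v)/(|u||v|) = 0.7850, so θ = 38.28°.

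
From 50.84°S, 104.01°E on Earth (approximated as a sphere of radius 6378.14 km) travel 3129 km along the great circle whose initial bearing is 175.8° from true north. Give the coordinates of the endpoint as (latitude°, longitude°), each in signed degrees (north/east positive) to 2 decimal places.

-78.71°, 114.16°

Angular distance δ = d/R = 3129/6378.14 = 0.49058 rad; initial bearing θ = 3.0683 rad.
sin φ₂ = sin φ₁ cos δ + cos φ₁ sin δ cos θ = (-0.7754)(0.8821) + (0.6315)(0.4711)(-0.9973) = -0.9807, so φ₂ = -78.71°.
Δλ = atan2(sin θ sin δ cos φ₁, cos δ − sin φ₁ sin φ₂) = atan2(0.0218, 0.1217) = 10.153°.
λ₂ = 104.010° + 10.153° = 114.16°.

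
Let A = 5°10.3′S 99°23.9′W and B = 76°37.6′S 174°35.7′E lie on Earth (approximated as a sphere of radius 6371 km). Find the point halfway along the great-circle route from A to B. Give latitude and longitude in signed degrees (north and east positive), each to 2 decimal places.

The central angle between A and B is δ = 1.4669 rad.
With f = 0.5, the slerp weights are sin((1−f)δ)/sin δ = 0.6731 and sin(fδ)/sin δ = 0.6731.
Weighted sum of the unit vectors: (0.6731)·(-0.1626,-0.9826,-0.0901) + (0.6731)·(-0.2303,0.0218,-0.9729) = (-0.2644, -0.6467, -0.7155).
Converting back: φ = atan2(z, √(x²+y²)) = -45.68°, λ = atan2(y, x) = -112.24°.

-45.68°, -112.24°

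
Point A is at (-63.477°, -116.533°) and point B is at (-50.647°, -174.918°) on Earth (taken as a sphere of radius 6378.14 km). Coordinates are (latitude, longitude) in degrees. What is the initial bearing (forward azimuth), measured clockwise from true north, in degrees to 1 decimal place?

264.9°

With φ₁ = -1.1079, φ₂ = -0.8840, Δλ = -1.0190 rad, the forward-azimuth formula gives
θ = atan2( sin Δλ cos φ₂ , cos φ₁ sin φ₂ − sin φ₁ cos φ₂ cos Δλ ) = atan2(-0.5400, -0.0479) = -95.07°.
Adding 360° brings this into [0°, 360°): 264.9°.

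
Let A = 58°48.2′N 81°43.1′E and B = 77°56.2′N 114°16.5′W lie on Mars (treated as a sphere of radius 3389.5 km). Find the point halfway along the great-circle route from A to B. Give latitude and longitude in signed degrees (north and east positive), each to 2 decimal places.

80.03°, 92.01°

Central angle δ = 0.7489 rad. Interpolating on the sphere with fraction f = 0.5:
P = [sin((1−f)δ)·A + sin(fδ)·B] / sin δ = 0.5372·A + 0.5372·B in Cartesian coordinates,
giving P = (-0.0061, 0.1730, 0.9849), i.e. latitude 80.03°, longitude 92.01°.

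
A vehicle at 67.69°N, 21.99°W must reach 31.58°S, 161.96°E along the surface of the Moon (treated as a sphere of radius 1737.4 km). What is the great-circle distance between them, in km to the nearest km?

4361 km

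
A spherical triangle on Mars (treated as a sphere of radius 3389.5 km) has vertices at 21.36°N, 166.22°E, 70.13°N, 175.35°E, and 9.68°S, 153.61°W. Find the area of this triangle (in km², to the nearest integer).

Side lengths (central angles): a = 1.4415, b = 0.8759, c = 0.8565 rad; semiperimeter s = 1.5870.
By l'Huilier's theorem, tan(E/4) = √[tan(s/2) tan((s−a)/2) tan((s−b)/2) tan((s−c)/2)], giving spherical excess E = 0.4087 rad.
Area = E·R² = 0.4087 × (3389.5)² ≈ 4695853 km².

4695853 km²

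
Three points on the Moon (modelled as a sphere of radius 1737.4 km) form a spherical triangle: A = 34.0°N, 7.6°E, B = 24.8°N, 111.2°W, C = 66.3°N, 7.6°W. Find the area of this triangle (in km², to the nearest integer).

1099110 km²

Side lengths (central angles): a = 1.2679, b = 0.5852, c = 1.6992 rad; semiperimeter s = 1.7761.
By l'Huilier's theorem, tan(E/4) = √[tan(s/2) tan((s−a)/2) tan((s−b)/2) tan((s−c)/2)], giving spherical excess E = 0.3641 rad.
Area = E·R² = 0.3641 × (1737.4)² ≈ 1099110 km².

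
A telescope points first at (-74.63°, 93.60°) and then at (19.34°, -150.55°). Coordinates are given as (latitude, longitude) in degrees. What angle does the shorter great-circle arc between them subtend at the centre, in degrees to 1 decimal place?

Let φ₁ = -1.3025 rad, φ₂ = 0.3375 rad, and Δλ = 2.0220 rad.
cos c = sin φ₁ sin φ₂ + cos φ₁ cos φ₂ cos Δλ = (-0.9642)(0.3312) + (0.2651)(0.9436)(-0.4360) = -0.42837,
so c = arccos(-0.42837) = 2.01349 rad.
So the angular separation is 115.4°.

115.4°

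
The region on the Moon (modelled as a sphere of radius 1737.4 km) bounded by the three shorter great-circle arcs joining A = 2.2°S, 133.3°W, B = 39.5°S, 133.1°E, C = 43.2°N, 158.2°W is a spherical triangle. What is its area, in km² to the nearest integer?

2979469 km²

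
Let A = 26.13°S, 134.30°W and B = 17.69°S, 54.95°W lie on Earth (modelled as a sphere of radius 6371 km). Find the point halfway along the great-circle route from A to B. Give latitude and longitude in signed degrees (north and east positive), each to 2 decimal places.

The central angle between A and B is δ = 1.2746 rad.
With f = 0.5, the slerp weights are sin((1−f)δ)/sin δ = 0.6221 and sin(fδ)/sin δ = 0.6221.
Weighted sum of the unit vectors: (0.6221)·(-0.6270,-0.6425,-0.4404) + (0.6221)·(0.5471,-0.7799,-0.3039) = (-0.0497, -0.8850, -0.4630).
Converting back: φ = atan2(z, √(x²+y²)) = -27.58°, λ = atan2(y, x) = -93.21°.

-27.58°, -93.21°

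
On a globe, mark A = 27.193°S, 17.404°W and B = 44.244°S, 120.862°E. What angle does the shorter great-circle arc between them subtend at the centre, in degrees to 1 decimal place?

99.0°

In radians: φ₁ = -0.4746, φ₂ = -0.7722, Δλ = 138.266° = 2.4132 rad.
cos c = sin φ₁ sin φ₂ + cos φ₁ cos φ₂ cos Δλ = (-0.4570)(-0.6977) + (0.8895)(0.7164)(-0.7462) = -0.15665,
so c = arccos(-0.15665) = 1.72810 rad.
So the angular separation is 99.0°.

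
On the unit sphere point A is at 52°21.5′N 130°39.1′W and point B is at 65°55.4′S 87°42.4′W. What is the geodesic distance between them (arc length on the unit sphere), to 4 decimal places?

2.1419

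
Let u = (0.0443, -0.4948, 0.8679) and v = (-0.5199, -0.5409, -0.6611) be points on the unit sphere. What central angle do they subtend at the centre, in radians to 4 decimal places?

u·v = -0.3292; |u| = 1.0000, |v| = 1.0000.
cos θ = (u·v)/(|u||v|) = -0.3292, so θ = 1.9062 rad.

1.9062 rad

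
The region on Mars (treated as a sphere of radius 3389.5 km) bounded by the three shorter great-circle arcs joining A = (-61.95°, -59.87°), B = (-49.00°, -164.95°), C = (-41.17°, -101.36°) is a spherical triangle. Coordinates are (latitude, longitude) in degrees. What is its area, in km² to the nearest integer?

2696958 km²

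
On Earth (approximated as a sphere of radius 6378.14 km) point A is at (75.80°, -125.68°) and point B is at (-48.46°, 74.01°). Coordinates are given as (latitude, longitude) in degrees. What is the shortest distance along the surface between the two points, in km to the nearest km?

16864 km

In radians: φ₁ = 1.3230, φ₂ = -0.8458, Δλ = -160.310° = -2.7979 rad.
Haversine: a = sin²(Δφ/2) + cos φ₁ cos φ₂ sin²(Δλ/2) = 0.7815 + (0.2453)(0.6631)(0.9708) = 0.93939.
Central angle c = 2·arcsin(√a) = 2.64411 rad.
Distance = R·c = 6378.14 × 2.6441 ≈ 16864 km.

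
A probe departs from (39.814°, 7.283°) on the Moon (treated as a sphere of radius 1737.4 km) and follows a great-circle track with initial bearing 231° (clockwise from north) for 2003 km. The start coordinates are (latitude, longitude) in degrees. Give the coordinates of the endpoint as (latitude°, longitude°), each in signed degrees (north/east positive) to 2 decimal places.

-10.48°, -38.96°

Angular distance δ = d/R = 2003/1737.4 = 1.15287 rad; initial bearing θ = 4.0317 rad.
sin φ₂ = sin φ₁ cos δ + cos φ₁ sin δ cos θ = (0.6403)(0.4059) + (0.7681)(0.9139)(-0.6293) = -0.1819, so φ₂ = -10.48°.
Δλ = atan2(sin θ sin δ cos φ₁, cos δ − sin φ₁ sin φ₂) = atan2(-0.5456, 0.5223) = -46.246°.
λ₂ = 7.283° − 46.246° = -38.96°.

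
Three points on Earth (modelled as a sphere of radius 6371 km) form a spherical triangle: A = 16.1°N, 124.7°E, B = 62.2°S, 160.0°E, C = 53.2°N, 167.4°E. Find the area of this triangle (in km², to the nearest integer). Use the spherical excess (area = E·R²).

32394039 km²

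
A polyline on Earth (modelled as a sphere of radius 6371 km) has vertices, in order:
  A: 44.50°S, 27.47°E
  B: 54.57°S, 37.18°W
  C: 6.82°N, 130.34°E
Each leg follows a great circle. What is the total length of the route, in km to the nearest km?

Leg A→B: central angle 0.7255 rad, distance 4622.4 km.
Leg B→C: central angle 2.2900 rad, distance 14589.4 km.
Total: 4622.4 + 14589.4 ≈ 19212 km.

19212 km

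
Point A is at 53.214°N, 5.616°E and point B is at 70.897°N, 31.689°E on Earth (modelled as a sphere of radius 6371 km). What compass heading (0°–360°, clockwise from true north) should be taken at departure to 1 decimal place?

23.5°

With φ₁ = 0.9288, φ₂ = 1.2374, Δλ = 0.4551 rad, the forward-azimuth formula gives
θ = atan2( sin Δλ cos φ₂ , cos φ₁ sin φ₂ − sin φ₁ cos φ₂ cos Δλ ) = atan2(0.1438, 0.3304) = 23.52°.
So the initial bearing is 23.5°.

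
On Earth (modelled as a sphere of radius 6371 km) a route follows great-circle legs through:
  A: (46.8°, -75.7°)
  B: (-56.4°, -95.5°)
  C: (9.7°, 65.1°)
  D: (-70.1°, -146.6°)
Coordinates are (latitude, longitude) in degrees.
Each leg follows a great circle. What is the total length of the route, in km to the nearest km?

Leg A→B: central angle 1.8242 rad, distance 11622.3 km.
Leg B→C: central angle 2.2848 rad, distance 14556.3 km.
Leg C→D: central angle 2.0307 rad, distance 12937.8 km.
Total: 11622.3 + 14556.3 + 12937.8 ≈ 39116 km.

39116 km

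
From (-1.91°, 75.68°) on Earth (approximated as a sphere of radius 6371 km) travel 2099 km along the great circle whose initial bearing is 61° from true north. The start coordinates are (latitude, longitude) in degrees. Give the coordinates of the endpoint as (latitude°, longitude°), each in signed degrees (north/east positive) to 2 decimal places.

7.19°, 92.25°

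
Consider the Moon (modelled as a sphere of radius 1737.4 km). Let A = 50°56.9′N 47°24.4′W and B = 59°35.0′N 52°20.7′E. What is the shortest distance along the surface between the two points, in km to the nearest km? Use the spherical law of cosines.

With latitudes φ₁ = 50.948°, φ₂ = 59.583° and longitude difference Δλ = 99.752°:
cos c = sin φ₁ sin φ₂ + cos φ₁ cos φ₂ cos Δλ = (0.7766)(0.8624) + (0.6300)(0.5063)(-0.1694) = 0.61567,
so c = arccos(0.61567) = 0.90756 rad.
Distance = R·c = 1737.4 × 0.9076 ≈ 1577 km.

1577 km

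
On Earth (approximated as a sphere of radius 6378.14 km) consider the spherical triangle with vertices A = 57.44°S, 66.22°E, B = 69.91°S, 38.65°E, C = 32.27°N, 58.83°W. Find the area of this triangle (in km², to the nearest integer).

17373179 km²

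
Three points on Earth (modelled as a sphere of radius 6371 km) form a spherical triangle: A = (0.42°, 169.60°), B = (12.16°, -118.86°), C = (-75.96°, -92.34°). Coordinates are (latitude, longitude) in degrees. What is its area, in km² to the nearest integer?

51872051 km²

Side lengths (central angles): a = 1.5629, b = 1.6119, c = 1.2545 rad; semiperimeter s = 2.2147.
By l'Huilier's theorem, tan(E/4) = √[tan(s/2) tan((s−a)/2) tan((s−b)/2) tan((s−c)/2)], giving spherical excess E = 1.2780 rad.
Area = E·R² = 1.2780 × (6371)² ≈ 51872051 km².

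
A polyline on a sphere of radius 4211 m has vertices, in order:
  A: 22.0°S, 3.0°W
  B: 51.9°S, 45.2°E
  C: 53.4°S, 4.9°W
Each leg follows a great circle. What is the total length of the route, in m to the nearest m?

Leg A→B: central angle 0.8283 rad, distance 3488.0 m.
Leg B→C: central angle 0.5201 rad, distance 2190.3 m.
Total: 3488.0 + 2190.3 ≈ 5678 m.

5678 m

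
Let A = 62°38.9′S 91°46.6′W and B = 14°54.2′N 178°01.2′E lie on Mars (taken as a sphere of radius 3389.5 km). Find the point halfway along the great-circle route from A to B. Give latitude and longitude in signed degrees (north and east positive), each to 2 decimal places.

Central angle δ = 1.8029 rad. Interpolating on the sphere with fraction f = 0.5:
P = [sin((1−f)δ)·A + sin(fδ)·B] / sin δ = 0.8058·A + 0.8058·B in Cartesian coordinates,
giving P = (-0.7897, -0.3432, -0.5085), i.e. latitude -30.56°, longitude -156.51°.

-30.56°, -156.51°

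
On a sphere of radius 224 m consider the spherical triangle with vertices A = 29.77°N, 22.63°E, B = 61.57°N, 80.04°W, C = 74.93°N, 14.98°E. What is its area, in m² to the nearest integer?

Side lengths (central angles): a = 0.5766, b = 0.7910, c = 1.2175 rad; semiperimeter s = 1.2926.
By l'Huilier's theorem, tan(E/4) = √[tan(s/2) tan((s−a)/2) tan((s−b)/2) tan((s−c)/2)], giving spherical excess E = 0.2082 rad.
Area = E·R² = 0.2082 × (224)² ≈ 10447 m².

10447 m²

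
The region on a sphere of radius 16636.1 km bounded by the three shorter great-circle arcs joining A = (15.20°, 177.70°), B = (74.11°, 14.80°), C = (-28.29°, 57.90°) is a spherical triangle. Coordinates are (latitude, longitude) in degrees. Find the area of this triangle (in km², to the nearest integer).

Side lengths (central angles): a = 1.8544, b = 2.1491, c = 1.5712 rad; semiperimeter s = 2.7873.
By l'Huilier's theorem, tan(E/4) = √[tan(s/2) tan((s−a)/2) tan((s−b)/2) tan((s−c)/2)], giving spherical excess E = 2.7093 rad.
Area = E·R² = 2.7093 × (16636.1)² ≈ 749834796 km².

749834796 km²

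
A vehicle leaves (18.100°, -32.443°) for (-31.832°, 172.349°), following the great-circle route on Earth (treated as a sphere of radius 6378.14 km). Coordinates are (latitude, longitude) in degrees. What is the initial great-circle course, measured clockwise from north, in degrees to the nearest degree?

234°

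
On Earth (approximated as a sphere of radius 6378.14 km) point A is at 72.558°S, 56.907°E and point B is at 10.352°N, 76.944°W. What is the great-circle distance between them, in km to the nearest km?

Let φ₁ = -1.2664 rad, φ₂ = 0.1807 rad, and Δλ = -2.3361 rad.
cos c = sin φ₁ sin φ₂ + cos φ₁ cos φ₂ cos Δλ = (-0.9540)(0.1797) + (0.2997)(0.9837)(-0.6928) = -0.37571,
so c = arccos(-0.37571) = 1.95596 rad.
Distance = R·c = 6378.14 × 1.9560 ≈ 12475 km.

12475 km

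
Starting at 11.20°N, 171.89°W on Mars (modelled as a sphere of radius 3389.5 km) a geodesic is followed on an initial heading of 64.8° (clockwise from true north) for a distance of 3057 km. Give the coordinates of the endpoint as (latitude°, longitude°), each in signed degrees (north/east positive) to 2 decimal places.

26.62°, -119.33°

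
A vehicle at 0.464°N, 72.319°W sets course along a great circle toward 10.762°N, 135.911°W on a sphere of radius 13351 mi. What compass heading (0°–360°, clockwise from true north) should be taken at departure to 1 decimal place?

281.8°

Δλ = -63.592° = -1.1099 rad.
y = sin Δλ · cos φ₂ = (-0.8956)(0.9824) = -0.8799
x = cos φ₁ sin φ₂ − sin φ₁ cos φ₂ cos Δλ = (1.0000)(0.1867) − (0.0081)(0.9824)(0.4448) = 0.1832
θ = atan2(y, x) = -78.24°; adding 360° gives 281.8°.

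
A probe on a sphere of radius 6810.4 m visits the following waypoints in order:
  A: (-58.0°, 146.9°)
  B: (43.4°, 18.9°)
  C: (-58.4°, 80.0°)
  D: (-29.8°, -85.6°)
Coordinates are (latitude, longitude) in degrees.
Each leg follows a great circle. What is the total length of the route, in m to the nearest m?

Leg A→B: central angle 2.5317 rad, distance 17242.1 m.
Leg B→C: central angle 1.9836 rad, distance 13509.4 m.
Leg C→D: central angle 1.5879 rad, distance 10814.4 m.
Total: 17242.1 + 13509.4 + 10814.4 ≈ 41566 m.

41566 m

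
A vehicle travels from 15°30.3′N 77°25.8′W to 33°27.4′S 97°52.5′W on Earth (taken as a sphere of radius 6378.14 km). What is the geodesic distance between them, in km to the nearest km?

5867 km

In radians: φ₁ = 0.2706, φ₂ = -0.5839, Δλ = -20.445° = -0.3568 rad.
Haversine: a = sin²(Δφ/2) + cos φ₁ cos φ₂ sin²(Δλ/2) = 0.1717 + (0.9636)(0.8343)(0.0315) = 0.19704.
Central angle c = 2·arcsin(√a) = 0.91987 rad.
Distance = R·c = 6378.14 × 0.9199 ≈ 5867 km.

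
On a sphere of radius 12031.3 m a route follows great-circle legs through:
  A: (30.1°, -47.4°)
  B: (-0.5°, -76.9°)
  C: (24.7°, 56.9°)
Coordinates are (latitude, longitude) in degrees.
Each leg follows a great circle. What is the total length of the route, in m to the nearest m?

Leg A→B: central angle 0.7249 rad, distance 8721.2 m.
Leg B→C: central angle 2.2555 rad, distance 27136.5 m.
Total: 8721.2 + 27136.5 ≈ 35858 m.

35858 m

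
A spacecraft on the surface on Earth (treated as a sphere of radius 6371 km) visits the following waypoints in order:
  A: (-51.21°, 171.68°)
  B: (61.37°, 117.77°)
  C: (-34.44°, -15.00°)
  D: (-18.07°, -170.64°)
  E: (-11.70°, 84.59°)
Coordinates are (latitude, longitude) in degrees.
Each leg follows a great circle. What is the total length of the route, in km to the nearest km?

53709 km

Leg A→B: central angle 2.1029 rad, distance 13397.4 km.
Leg B→C: central angle 2.4414 rad, distance 15554.3 km.
Leg C→D: central angle 2.1398 rad, distance 13632.9 km.
Leg D→E: central angle 1.7461 rad, distance 11124.5 km.
Total: 13397.4 + 15554.3 + 13632.9 + 11124.5 ≈ 53709 km.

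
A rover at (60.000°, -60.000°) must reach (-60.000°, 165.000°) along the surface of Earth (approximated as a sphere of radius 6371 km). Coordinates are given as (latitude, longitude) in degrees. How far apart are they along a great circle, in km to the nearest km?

17562 km

Let φ₁ = 1.0472 rad, φ₂ = -1.0472 rad, and Δλ = -2.3562 rad.
Haversine: a = sin²(Δφ/2) + cos φ₁ cos φ₂ sin²(Δλ/2) = 0.7500 + (0.5000)(0.5000)(0.8536) = 0.96339.
Central angle c = 2·arcsin(√a) = 2.75653 rad.
Distance = R·c = 6371 × 2.7565 ≈ 17562 km.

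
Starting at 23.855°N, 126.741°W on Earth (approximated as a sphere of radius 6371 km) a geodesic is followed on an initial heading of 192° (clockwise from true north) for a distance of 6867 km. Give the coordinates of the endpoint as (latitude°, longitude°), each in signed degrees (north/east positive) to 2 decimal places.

Angular distance δ = d/R = 6867/6371 = 1.07785 rad; initial bearing θ = 3.3510 rad.
sin φ₂ = sin φ₁ cos δ + cos φ₁ sin δ cos θ = (0.4044)(0.4732) + (0.9146)(0.8809)(-0.9781) = -0.5967, so φ₂ = -36.63°.
Δλ = atan2(sin θ sin δ cos φ₁, cos δ − sin φ₁ sin φ₂) = atan2(-0.1675, 0.7145) = -13.194°.
λ₂ = -126.741° − 13.194° = -139.93°.

-36.63°, -139.93°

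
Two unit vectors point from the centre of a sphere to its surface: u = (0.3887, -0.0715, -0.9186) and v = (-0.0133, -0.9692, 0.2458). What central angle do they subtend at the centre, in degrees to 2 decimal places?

u·v = -0.1617; |u| = 1.0000, |v| = 1.0000.
cos θ = (u·v)/(|u||v|) = -0.1617, so θ = 99.30°.

99.30°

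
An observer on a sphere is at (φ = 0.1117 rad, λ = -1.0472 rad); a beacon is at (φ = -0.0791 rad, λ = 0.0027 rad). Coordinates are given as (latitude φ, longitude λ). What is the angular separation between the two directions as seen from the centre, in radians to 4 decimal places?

1.0653 rad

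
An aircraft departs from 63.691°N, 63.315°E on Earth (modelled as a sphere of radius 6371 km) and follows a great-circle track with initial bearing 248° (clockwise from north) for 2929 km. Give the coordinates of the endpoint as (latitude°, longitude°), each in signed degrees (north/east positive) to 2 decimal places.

Angular distance δ = d/R = 2929/6371 = 0.45974 rad; initial bearing θ = 4.3284 rad.
sin φ₂ = sin φ₁ cos δ + cos φ₁ sin δ cos θ = (0.8964)(0.8962) + (0.4432)(0.4437)(-0.3746) = 0.7297, so φ₂ = 46.86°.
Δλ = atan2(sin θ sin δ cos φ₁, cos δ − sin φ₁ sin φ₂) = atan2(-0.1823, 0.2421) = -36.988°.
λ₂ = 63.315° − 36.988° = 26.33°.

46.86°, 26.33°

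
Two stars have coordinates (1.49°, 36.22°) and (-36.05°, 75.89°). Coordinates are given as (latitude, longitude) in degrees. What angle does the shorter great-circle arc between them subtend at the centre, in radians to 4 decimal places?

0.9187 rad

In radians: φ₁ = 0.0260, φ₂ = -0.6292, Δλ = 39.670° = 0.6924 rad.
cos c = sin φ₁ sin φ₂ + cos φ₁ cos φ₂ cos Δλ = (0.0260)(-0.5885) + (0.9997)(0.8085)(0.7697) = 0.60682,
so c = arccos(0.60682) = 0.91874 rad.
So the angular separation is 0.9187 rad.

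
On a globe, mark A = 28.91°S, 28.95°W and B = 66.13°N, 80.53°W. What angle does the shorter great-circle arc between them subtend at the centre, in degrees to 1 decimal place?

In radians: φ₁ = -0.5046, φ₂ = 1.1542, Δλ = -51.580° = -0.9002 rad.
Haversine: a = sin²(Δφ/2) + cos φ₁ cos φ₂ sin²(Δλ/2) = 0.5439 + (0.8754)(0.4047)(0.1893) = 0.61098.
Central angle c = 2·arcsin(√a) = 1.79462 rad.
So the angular separation is 102.8°.

102.8°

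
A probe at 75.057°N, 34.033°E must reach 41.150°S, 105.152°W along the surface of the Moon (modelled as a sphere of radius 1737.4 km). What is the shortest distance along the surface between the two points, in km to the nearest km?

With latitudes φ₁ = 75.057°, φ₂ = -41.150° and longitude difference Δλ = -139.185°:
Haversine: a = sin²(Δφ/2) + cos φ₁ cos φ₂ sin²(Δλ/2) = 0.7208 + (0.2579)(0.7530)(0.8784) = 0.89136.
Central angle c = 2·arcsin(√a) = 2.46983 rad.
Distance = R·c = 1737.4 × 2.4698 ≈ 4291 km.

4291 km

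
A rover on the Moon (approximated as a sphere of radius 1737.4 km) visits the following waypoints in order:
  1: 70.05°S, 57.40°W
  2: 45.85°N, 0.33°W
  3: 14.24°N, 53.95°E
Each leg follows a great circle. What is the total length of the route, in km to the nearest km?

5405 km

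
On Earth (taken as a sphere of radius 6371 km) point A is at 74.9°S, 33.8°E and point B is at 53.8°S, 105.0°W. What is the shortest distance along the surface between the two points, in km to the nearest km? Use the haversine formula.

5387 km

Let φ₁ = -1.3073 rad, φ₂ = -0.9390 rad, and Δλ = -2.4225 rad.
Haversine: a = sin²(Δφ/2) + cos φ₁ cos φ₂ sin²(Δλ/2) = 0.0335 + (0.2605)(0.5906)(0.8762) = 0.16833.
Central angle c = 2·arcsin(√a) = 0.84553 rad.
Distance = R·c = 6371 × 0.8455 ≈ 5387 km.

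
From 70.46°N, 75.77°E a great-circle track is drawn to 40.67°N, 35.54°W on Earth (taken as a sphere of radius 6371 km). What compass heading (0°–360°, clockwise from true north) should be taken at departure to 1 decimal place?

With φ₁ = 1.2298, φ₂ = 0.7098, Δλ = -1.9427 rad, the forward-azimuth formula gives
θ = atan2( sin Δλ cos φ₂ , cos φ₁ sin φ₂ − sin φ₁ cos φ₂ cos Δλ ) = atan2(-0.7066, 0.4777) = -55.94°.
Adding 360° brings this into [0°, 360°): 304.1°.

304.1°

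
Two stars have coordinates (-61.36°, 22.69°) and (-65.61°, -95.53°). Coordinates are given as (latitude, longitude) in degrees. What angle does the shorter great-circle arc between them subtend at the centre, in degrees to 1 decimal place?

In radians: φ₁ = -1.0709, φ₂ = -1.1451, Δλ = -118.220° = -2.0633 rad.
cos c = sin φ₁ sin φ₂ + cos φ₁ cos φ₂ cos Δλ = (-0.8776)(-0.9108) + (0.4793)(0.4129)(-0.4729) = 0.70573,
so c = arccos(0.70573) = 0.78734 rad.
So the angular separation is 45.1°.

45.1°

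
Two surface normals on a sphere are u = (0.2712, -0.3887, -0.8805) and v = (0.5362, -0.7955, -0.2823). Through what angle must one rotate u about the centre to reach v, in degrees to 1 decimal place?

45.3°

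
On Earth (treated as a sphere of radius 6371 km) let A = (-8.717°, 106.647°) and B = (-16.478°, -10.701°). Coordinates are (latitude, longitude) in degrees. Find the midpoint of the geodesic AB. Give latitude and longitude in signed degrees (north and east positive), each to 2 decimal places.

The central angle between A and B is δ = 1.9741 rad.
With f = 0.5, the slerp weights are sin((1−f)δ)/sin δ = 0.9072 and sin(fδ)/sin δ = 0.9072.
Weighted sum of the unit vectors: (0.9072)·(-0.2832,0.9470,-0.1516) + (0.9072)·(0.9423,-0.1781,-0.2836) = (0.5979, 0.6976, -0.3948).
Converting back: φ = atan2(z, √(x²+y²)) = -23.25°, λ = atan2(y, x) = 49.40°.

-23.25°, 49.40°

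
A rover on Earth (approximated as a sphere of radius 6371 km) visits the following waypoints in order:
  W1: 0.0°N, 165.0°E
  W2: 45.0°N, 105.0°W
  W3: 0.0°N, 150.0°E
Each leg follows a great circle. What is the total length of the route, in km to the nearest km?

21188 km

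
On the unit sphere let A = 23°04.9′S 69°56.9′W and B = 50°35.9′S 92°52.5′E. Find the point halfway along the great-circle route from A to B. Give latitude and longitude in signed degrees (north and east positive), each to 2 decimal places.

Central angle δ = 1.8286 rad. Interpolating on the sphere with fraction f = 0.5:
P = [sin((1−f)δ)·A + sin(fδ)·B] / sin δ = 0.8192·A + 0.8192·B in Cartesian coordinates,
giving P = (0.2323, -0.1886, -0.9542), i.e. latitude -72.59°, longitude -39.07°.

-72.59°, -39.07°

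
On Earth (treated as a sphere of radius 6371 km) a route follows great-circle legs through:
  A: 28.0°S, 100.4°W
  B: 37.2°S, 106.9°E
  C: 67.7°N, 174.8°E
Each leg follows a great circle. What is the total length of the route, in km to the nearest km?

Leg A→B: central angle 1.9189 rad, distance 12225.3 km.
Leg B→C: central angle 2.0327 rad, distance 12950.4 km.
Total: 12225.3 + 12950.4 ≈ 25176 km.

25176 km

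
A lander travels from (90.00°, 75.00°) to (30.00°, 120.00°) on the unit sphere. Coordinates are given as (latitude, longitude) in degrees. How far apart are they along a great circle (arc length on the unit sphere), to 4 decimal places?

1.0472

In radians: φ₁ = 1.5708, φ₂ = 0.5236, Δλ = 45.000° = 0.7854 rad.
cos c = sin φ₁ sin φ₂ + cos φ₁ cos φ₂ cos Δλ = (1.0000)(0.5000) + (0.0000)(0.8660)(0.7071) = 0.50000,
so c = arccos(0.50000) = 1.04720 rad.
On the unit sphere the arc length equals the central angle: 1.0472.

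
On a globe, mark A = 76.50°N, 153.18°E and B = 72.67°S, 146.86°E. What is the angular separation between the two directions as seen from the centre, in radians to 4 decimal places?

2.6043 rad

With latitudes φ₁ = 76.500°, φ₂ = -72.670° and longitude difference Δλ = -6.320°:
cos c = sin φ₁ sin φ₂ + cos φ₁ cos φ₂ cos Δλ = (0.9724)(-0.9546) + (0.2334)(0.2979)(0.9939) = -0.85911,
so c = arccos(-0.85911) = 2.60433 rad.
So the angular separation is 2.6043 rad.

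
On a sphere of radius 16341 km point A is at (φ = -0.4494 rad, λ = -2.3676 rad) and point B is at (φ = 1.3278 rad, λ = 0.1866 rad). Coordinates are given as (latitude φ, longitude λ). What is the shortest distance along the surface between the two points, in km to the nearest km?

With latitudes φ₁ = -25.749°, φ₂ = 76.077° and longitude difference Δλ = 146.345°:
cos c = sin φ₁ sin φ₂ + cos φ₁ cos φ₂ cos Δλ = (-0.4344)(0.9706) + (0.9007)(0.2406)(-0.8324) = -0.60206,
so c = arccos(-0.60206) = 2.21687 rad.
Distance = R·c = 16341 × 2.2169 ≈ 36226 km.

36226 km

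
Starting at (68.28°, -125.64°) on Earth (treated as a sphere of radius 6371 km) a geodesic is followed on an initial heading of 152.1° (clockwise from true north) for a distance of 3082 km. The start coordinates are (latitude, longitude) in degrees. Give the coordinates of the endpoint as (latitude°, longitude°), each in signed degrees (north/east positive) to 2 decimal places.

42.09°, -108.59°

Angular distance δ = d/R = 3082/6371 = 0.48375 rad; initial bearing θ = 2.6546 rad.
sin φ₂ = sin φ₁ cos δ + cos φ₁ sin δ cos θ = (0.9290)(0.8853) + (0.3701)(0.4651)(-0.8838) = 0.6703, so φ₂ = 42.09°.
Δλ = atan2(sin θ sin δ cos φ₁, cos δ − sin φ₁ sin φ₂) = atan2(0.0805, 0.2626) = 17.054°.
λ₂ = -125.640° + 17.054° = -108.59°.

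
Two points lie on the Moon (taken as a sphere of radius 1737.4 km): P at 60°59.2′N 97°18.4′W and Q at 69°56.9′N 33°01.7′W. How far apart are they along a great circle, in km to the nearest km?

In radians: φ₁ = 1.0644, φ₂ = 1.2208, Δλ = 64.278° = 1.1219 rad.
cos c = sin φ₁ sin φ₂ + cos φ₁ cos φ₂ cos Δλ = (0.8745)(0.9394) + (0.4850)(0.3429)(0.4340) = 0.89367,
so c = arccos(0.89367) = 0.46534 rad.
Distance = R·c = 1737.4 × 0.4653 ≈ 808 km.

808 km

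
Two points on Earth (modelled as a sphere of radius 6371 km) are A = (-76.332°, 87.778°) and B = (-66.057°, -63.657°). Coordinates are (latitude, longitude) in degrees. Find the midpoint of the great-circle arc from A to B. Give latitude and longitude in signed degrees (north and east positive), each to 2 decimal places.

The central angle between A and B is δ = 0.6371 rad.
With f = 0.5, the slerp weights are sin((1−f)δ)/sin δ = 0.5265 and sin(fδ)/sin δ = 0.5265.
Weighted sum of the unit vectors: (0.5265)·(0.0092,0.2361,-0.9717) + (0.5265)·(0.1801,-0.3637,-0.9139) = (0.0996, -0.0672, -0.9928).
Converting back: φ = atan2(z, √(x²+y²)) = -83.10°, λ = atan2(y, x) = -33.98°.

-83.10°, -33.98°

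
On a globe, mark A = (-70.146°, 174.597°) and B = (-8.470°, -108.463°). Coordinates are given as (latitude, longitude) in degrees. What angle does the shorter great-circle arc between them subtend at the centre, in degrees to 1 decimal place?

77.6°

Let φ₁ = -1.2243 rad, φ₂ = -0.1478 rad, and Δλ = 1.3429 rad.
Haversine: a = sin²(Δφ/2) + cos φ₁ cos φ₂ sin²(Δλ/2) = 0.2628 + (0.3396)(0.9891)(0.3870) = 0.39278.
Central angle c = 2·arcsin(√a) = 1.35467 rad.
So the angular separation is 77.6°.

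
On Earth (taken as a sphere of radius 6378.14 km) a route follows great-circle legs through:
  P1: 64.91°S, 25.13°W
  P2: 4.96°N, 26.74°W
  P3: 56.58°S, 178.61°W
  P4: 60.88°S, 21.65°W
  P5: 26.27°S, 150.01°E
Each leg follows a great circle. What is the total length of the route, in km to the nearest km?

38672 km

Leg P1→P2: central angle 1.2196 rad, distance 7779.0 km.
Leg P2→P3: central angle 2.1604 rad, distance 13779.6 km.
Leg P3→P4: central angle 1.0673 rad, distance 6807.3 km.
Leg P4→P5: central angle 1.6159 rad, distance 10306.6 km.
Total: 7779.0 + 13779.6 + 6807.3 + 10306.6 ≈ 38672 km.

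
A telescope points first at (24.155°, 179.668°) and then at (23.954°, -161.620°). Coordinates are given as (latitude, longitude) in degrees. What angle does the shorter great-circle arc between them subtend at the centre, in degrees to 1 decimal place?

With latitudes φ₁ = 24.155°, φ₂ = 23.954° and longitude difference Δλ = 18.712°:
Haversine: a = sin²(Δφ/2) + cos φ₁ cos φ₂ sin²(Δλ/2) = 0.0000 + (0.9124)(0.9139)(0.0264) = 0.02204.
Central angle c = 2·arcsin(√a) = 0.29802 rad.
So the angular separation is 17.1°.

17.1°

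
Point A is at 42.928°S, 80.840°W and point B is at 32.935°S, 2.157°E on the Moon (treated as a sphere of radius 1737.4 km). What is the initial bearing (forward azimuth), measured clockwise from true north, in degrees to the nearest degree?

112°

Δλ = 82.997° = 1.4486 rad.
y = sin Δλ · cos φ₂ = (0.9925)(0.8393) = 0.8330
x = cos φ₁ sin φ₂ − sin φ₁ cos φ₂ cos Δλ = (0.7322)(-0.5437) − (-0.6811)(0.8393)(0.1219) = -0.3284
θ = atan2(y, x) = 111.52°, so the bearing is 112°.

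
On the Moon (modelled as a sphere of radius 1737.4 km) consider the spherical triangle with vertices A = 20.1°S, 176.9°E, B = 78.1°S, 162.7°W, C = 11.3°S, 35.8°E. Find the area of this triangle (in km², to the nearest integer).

3443162 km²

Side lengths (central angles): a = 1.5708, b = 2.2775, c = 1.0265 rad; semiperimeter s = 2.4374.
By l'Huilier's theorem, tan(E/4) = √[tan(s/2) tan((s−a)/2) tan((s−b)/2) tan((s−c)/2)], giving spherical excess E = 1.1407 rad.
Area = E·R² = 1.1407 × (1737.4)² ≈ 3443162 km².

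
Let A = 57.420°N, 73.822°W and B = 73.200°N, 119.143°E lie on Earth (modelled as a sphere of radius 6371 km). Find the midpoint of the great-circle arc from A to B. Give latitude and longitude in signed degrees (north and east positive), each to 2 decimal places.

81.63°, -87.99°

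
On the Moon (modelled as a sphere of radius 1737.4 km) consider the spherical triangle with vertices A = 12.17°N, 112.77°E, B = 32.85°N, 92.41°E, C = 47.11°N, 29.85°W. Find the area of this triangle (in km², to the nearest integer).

346887 km²

Side lengths (central angles): a = 1.4784, b = 1.9543, c = 0.4859 rad; semiperimeter s = 1.9593.
By l'Huilier's theorem, tan(E/4) = √[tan(s/2) tan((s−a)/2) tan((s−b)/2) tan((s−c)/2)], giving spherical excess E = 0.1149 rad.
Area = E·R² = 0.1149 × (1737.4)² ≈ 346887 km².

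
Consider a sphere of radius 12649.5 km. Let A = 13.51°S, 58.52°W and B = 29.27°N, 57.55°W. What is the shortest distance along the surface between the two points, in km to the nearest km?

9447 km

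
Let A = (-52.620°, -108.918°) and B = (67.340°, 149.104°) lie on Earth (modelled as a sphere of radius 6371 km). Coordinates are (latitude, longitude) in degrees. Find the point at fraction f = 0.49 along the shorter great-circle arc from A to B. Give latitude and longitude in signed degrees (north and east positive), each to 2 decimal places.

9.88°, -143.94°

Central angle δ = 2.4684 rad. Interpolating on the sphere with fraction f = 0.49:
P = [sin((1−f)δ)·A + sin(fδ)·B] / sin δ = 1.5265·A + 1.5003·B in Cartesian coordinates,
giving P = (-0.7965, -0.5799, 0.1715), i.e. latitude 9.88°, longitude -143.94°.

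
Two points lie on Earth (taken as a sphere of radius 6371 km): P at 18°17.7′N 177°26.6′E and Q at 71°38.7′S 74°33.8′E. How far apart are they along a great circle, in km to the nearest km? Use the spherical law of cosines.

With latitudes φ₁ = 18.295°, φ₂ = -71.645° and longitude difference Δλ = -102.880°:
cos c = sin φ₁ sin φ₂ + cos φ₁ cos φ₂ cos Δλ = (0.3139)(-0.9491) + (0.9495)(0.3149)(-0.2229) = -0.36459,
so c = arccos(-0.36459) = 1.94398 rad.
Distance = R·c = 6371 × 1.9440 ≈ 12385 km.

12385 km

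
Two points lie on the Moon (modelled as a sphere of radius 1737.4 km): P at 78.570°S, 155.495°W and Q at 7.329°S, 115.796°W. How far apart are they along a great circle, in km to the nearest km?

2243 km

With latitudes φ₁ = -78.570°, φ₂ = -7.329° and longitude difference Δλ = 39.699°:
cos c = sin φ₁ sin φ₂ + cos φ₁ cos φ₂ cos Δλ = (-0.9802)(-0.1276) + (0.1982)(0.9918)(0.7694) = 0.27627,
so c = arccos(0.27627) = 1.29089 rad.
Distance = R·c = 1737.4 × 1.2909 ≈ 2243 km.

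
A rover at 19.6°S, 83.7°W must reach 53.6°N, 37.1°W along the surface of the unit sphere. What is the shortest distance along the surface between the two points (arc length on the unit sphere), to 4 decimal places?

Let φ₁ = -0.3421 rad, φ₂ = 0.9355 rad, and Δλ = 0.8133 rad.
cos c = sin φ₁ sin φ₂ + cos φ₁ cos φ₂ cos Δλ = (-0.3355)(0.8049) + (0.9421)(0.5934)(0.6871) = 0.11410,
so c = arccos(0.11410) = 1.45644 rad.
On the unit sphere the arc length equals the central angle: 1.4564.

1.4564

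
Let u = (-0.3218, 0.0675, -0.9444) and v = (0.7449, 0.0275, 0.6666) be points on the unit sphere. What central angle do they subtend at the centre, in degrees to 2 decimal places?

150.16°

u·v = -0.8674; |u| = 1.0000, |v| = 1.0000.
cos θ = (u·v)/(|u||v|) = -0.8674, so θ = 150.16°.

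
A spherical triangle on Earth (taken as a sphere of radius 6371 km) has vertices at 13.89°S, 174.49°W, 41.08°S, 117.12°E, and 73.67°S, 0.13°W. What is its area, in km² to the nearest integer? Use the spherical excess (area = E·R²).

Side lengths (central angles): a = 1.0080, b = 1.6121, c = 1.1294 rad; semiperimeter s = 1.8747.
By l'Huilier's theorem, tan(E/4) = √[tan(s/2) tan((s−a)/2) tan((s−b)/2) tan((s−c)/2)], giving spherical excess E = 0.7138 rad.
Area = E·R² = 0.7138 × (6371)² ≈ 28972659 km².

28972659 km²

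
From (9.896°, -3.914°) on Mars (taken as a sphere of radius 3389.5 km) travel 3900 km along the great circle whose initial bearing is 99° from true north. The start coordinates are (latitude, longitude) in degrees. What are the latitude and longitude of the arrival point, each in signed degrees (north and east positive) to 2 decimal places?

-4.05°, 60.78°

Angular distance δ = d/R = 3900/3389.5 = 1.15061 rad; initial bearing θ = 1.7279 rad.
sin φ₂ = sin φ₁ cos δ + cos φ₁ sin δ cos θ = (0.1719)(0.4079) + (0.9851)(0.9130)(-0.1564) = -0.0706, so φ₂ = -4.05°.
Δλ = atan2(sin θ sin δ cos φ₁, cos δ − sin φ₁ sin φ₂) = atan2(0.8884, 0.4201) = 64.693°.
λ₂ = -3.914° + 64.693° = 60.78°.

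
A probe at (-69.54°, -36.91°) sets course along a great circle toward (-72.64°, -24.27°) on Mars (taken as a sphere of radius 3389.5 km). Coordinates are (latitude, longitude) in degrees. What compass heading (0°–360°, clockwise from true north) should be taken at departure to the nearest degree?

133°

Δλ = 12.640° = 0.2206 rad.
y = sin Δλ · cos φ₂ = (0.2188)(0.2984) = 0.0653
x = cos φ₁ sin φ₂ − sin φ₁ cos φ₂ cos Δλ = (0.3496)(-0.9544) − (-0.9369)(0.2984)(0.9758) = -0.0609
θ = atan2(y, x) = 132.99°, so the bearing is 133°.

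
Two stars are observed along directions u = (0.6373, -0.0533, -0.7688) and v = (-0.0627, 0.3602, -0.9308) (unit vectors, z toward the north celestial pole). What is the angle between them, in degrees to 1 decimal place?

49.0°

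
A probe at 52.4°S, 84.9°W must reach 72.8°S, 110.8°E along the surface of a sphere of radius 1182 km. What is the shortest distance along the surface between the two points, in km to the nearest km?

Let φ₁ = -0.9146 rad, φ₂ = -1.2706 rad, and Δλ = -2.8676 rad.
cos c = sin φ₁ sin φ₂ + cos φ₁ cos φ₂ cos Δλ = (-0.7923)(-0.9553) + (0.6101)(0.2957)(-0.9627) = 0.58316,
so c = arccos(0.58316) = 0.94818 rad.
Distance = R·c = 1182 × 0.9482 ≈ 1121 km.

1121 km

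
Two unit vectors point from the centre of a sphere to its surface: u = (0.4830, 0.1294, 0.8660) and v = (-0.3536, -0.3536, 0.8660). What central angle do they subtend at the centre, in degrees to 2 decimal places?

57.76°

u·v = 0.5334; |u| = 1.0000, |v| = 1.0000.
cos θ = (u·v)/(|u||v|) = 0.5334, so θ = 57.76°.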